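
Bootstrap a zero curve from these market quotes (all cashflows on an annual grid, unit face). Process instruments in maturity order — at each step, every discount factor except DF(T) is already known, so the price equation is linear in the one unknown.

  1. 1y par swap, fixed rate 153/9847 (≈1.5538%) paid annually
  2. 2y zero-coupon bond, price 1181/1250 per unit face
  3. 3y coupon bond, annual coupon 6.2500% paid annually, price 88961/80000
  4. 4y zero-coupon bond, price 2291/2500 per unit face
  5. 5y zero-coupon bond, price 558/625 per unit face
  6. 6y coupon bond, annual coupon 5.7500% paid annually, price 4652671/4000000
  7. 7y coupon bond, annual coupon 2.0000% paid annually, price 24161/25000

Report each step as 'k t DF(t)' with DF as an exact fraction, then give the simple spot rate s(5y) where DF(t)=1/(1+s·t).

step 1 [1y] swap r/1=153/9847: DF=(1 − 153/9847·(0))/(1+153/9847) = 9847/10000 ≈ 0.984700
step 2 [2y] zero: DF = P = 1181/1250 ≈ 0.944800
step 3 [3y] bond c/1=1/16: DF=(88961/80000 − 1/16·(0.984700+0.944800))/(1+1/16) = 9331/10000 ≈ 0.933100
step 4 [4y] zero: DF = P = 2291/2500 ≈ 0.916400
step 5 [5y] zero: DF = P = 558/625 ≈ 0.892800
step 6 [6y] bond c/1=23/400: DF=(4652671/4000000 − 23/400·(0.984700+0.944800+0.933100+0.916400+0.892800))/(1+23/400) = 8459/10000 ≈ 0.845900
step 7 [7y] bond c/1=1/50: DF=(24161/25000 − 1/50·(0.984700+0.944800+0.933100+0.916400+0.892800+0.845900))/(1+1/50) = 8393/10000 ≈ 0.839300

1 1 9847/10000
2 2 1181/1250
3 3 9331/10000
4 4 2291/2500
5 5 558/625
6 6 8459/10000
7 7 8393/10000
s(5y) = (1/(558/625) − 1)/(5) = 67/2790 ≈ 2.4014%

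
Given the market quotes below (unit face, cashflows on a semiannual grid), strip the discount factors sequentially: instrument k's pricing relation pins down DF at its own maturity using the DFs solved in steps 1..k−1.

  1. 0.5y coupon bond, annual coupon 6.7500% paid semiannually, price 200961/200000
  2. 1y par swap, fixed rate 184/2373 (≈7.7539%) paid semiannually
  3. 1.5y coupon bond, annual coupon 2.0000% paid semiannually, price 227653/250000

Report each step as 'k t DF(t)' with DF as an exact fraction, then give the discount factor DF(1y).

1 1/2 243/250
2 1 579/625
3 3/2 2207/2500
DF(1y) = 579/625 ≈ 0.926400

step 1 [0.5y] bond c/2=27/800: DF=(200961/200000 − 27/800·(0))/(1+27/800) = 243/250 ≈ 0.972000
step 2 [1y] swap r/2=92/2373: DF=(1 − 92/2373·(0.972000))/(1+92/2373) = 579/625 ≈ 0.926400
step 3 [1.5y] bond c/2=1/100: DF=(227653/250000 − 1/100·(0.972000+0.926400))/(1+1/100) = 2207/2500 ≈ 0.882800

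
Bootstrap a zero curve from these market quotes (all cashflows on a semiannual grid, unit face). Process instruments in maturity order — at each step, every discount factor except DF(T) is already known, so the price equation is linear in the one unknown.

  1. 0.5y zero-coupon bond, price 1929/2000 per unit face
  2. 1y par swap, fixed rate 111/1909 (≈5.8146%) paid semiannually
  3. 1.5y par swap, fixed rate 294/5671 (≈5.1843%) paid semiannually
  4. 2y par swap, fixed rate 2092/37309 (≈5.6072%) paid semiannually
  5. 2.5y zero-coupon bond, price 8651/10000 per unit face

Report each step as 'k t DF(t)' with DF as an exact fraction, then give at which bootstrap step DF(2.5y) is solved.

step 1 [0.5y] zero: DF = P = 1929/2000 ≈ 0.964500
step 2 [1y] swap r/2=111/3818: DF=(1 − 111/3818·(0.964500))/(1+111/3818) = 1889/2000 ≈ 0.944500
step 3 [1.5y] swap r/2=147/5671: DF=(1 − 147/5671·(0.964500+0.944500))/(1+147/5671) = 1853/2000 ≈ 0.926500
step 4 [2y] swap r/2=1046/37309: DF=(1 − 1046/37309·(0.964500+0.944500+0.926500))/(1+1046/37309) = 4477/5000 ≈ 0.895400
step 5 [2.5y] zero: DF = P = 8651/10000 ≈ 0.865100

1 1/2 1929/2000
2 1 1889/2000
3 3/2 1853/2000
4 2 4477/5000
5 5/2 8651/10000
DF(2.5y) is solved at step 5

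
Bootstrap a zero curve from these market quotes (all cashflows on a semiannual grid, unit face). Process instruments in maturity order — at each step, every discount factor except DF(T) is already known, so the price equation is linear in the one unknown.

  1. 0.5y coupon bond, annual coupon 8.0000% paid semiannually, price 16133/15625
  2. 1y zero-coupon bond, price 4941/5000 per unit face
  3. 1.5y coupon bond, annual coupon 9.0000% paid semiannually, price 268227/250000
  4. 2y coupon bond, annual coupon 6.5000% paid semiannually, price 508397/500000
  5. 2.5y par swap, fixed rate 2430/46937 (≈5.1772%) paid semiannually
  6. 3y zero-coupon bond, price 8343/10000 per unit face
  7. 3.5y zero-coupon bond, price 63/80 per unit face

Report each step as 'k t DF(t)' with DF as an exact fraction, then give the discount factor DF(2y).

step 1 [0.5y] bond c/2=1/25: DF=(16133/15625 − 1/25·(0))/(1+1/25) = 1241/1250 ≈ 0.992800
step 2 [1y] zero: DF = P = 4941/5000 ≈ 0.988200
step 3 [1.5y] bond c/2=9/200: DF=(268227/250000 − 9/200·(0.992800+0.988200))/(1+9/200) = 4707/5000 ≈ 0.941400
step 4 [2y] bond c/2=13/400: DF=(508397/500000 − 13/400·(0.992800+0.988200+0.941400))/(1+13/400) = 558/625 ≈ 0.892800
step 5 [2.5y] swap r/2=1215/46937: DF=(1 − 1215/46937·(0.992800+0.988200+0.941400+0.892800))/(1+1215/46937) = 1757/2000 ≈ 0.878500
step 6 [3y] zero: DF = P = 8343/10000 ≈ 0.834300
step 7 [3.5y] zero: DF = P = 63/80 ≈ 0.787500

1 1/2 1241/1250
2 1 4941/5000
3 3/2 4707/5000
4 2 558/625
5 5/2 1757/2000
6 3 8343/10000
7 7/2 63/80
DF(2y) = 558/625 ≈ 0.892800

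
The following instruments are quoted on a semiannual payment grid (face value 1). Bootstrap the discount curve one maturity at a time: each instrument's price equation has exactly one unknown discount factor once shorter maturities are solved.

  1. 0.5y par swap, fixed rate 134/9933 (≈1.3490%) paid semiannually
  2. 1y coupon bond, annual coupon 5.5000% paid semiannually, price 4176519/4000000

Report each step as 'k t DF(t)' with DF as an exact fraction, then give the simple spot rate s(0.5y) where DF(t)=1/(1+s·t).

step 1 [0.5y] swap r/2=67/9933: DF=(1 − 67/9933·(0))/(1+67/9933) = 9933/10000 ≈ 0.993300
step 2 [1y] bond c/2=11/400: DF=(4176519/4000000 − 11/400·(0.993300))/(1+11/400) = 1237/1250 ≈ 0.989600

1 1/2 9933/10000
2 1 1237/1250
s(0.5y) = (1/(9933/10000) − 1)/(1/2) = 134/9933 ≈ 1.3490%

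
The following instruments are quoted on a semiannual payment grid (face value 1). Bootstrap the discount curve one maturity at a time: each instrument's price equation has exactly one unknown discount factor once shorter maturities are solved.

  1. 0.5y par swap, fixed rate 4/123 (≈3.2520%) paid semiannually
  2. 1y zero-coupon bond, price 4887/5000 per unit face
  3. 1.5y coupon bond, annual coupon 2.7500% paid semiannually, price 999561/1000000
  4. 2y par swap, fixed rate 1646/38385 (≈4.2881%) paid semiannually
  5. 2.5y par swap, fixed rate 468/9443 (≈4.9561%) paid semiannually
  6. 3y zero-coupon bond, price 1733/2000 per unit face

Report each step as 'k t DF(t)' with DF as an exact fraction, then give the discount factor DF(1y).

step 1 [0.5y] swap r/2=2/123: DF=(1 − 2/123·(0))/(1+2/123) = 123/125 ≈ 0.984000
step 2 [1y] zero: DF = P = 4887/5000 ≈ 0.977400
step 3 [1.5y] bond c/2=11/800: DF=(999561/1000000 − 11/800·(0.984000+0.977400))/(1+11/800) = 4797/5000 ≈ 0.959400
step 4 [2y] swap r/2=823/38385: DF=(1 − 823/38385·(0.984000+0.977400+0.959400))/(1+823/38385) = 9177/10000 ≈ 0.917700
step 5 [2.5y] swap r/2=234/9443: DF=(1 − 234/9443·(0.984000+0.977400+0.959400+0.917700))/(1+234/9443) = 883/1000 ≈ 0.883000
step 6 [3y] zero: DF = P = 1733/2000 ≈ 0.866500

1 1/2 123/125
2 1 4887/5000
3 3/2 4797/5000
4 2 9177/10000
5 5/2 883/1000
6 3 1733/2000
DF(1y) = 4887/5000 ≈ 0.977400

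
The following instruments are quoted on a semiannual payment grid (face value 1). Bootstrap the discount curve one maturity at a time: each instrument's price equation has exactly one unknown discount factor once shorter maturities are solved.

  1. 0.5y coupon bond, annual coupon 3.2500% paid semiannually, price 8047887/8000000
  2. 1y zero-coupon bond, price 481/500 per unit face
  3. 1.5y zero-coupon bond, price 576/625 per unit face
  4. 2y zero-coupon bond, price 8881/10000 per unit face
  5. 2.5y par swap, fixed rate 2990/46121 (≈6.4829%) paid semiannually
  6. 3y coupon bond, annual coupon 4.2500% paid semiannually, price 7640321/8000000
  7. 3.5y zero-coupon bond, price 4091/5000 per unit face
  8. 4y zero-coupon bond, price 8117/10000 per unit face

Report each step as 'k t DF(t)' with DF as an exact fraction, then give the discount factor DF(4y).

step 1 [0.5y] bond c/2=13/800: DF=(8047887/8000000 − 13/800·(0))/(1+13/800) = 9899/10000 ≈ 0.989900
step 2 [1y] zero: DF = P = 481/500 ≈ 0.962000
step 3 [1.5y] zero: DF = P = 576/625 ≈ 0.921600
step 4 [2y] zero: DF = P = 8881/10000 ≈ 0.888100
step 5 [2.5y] swap r/2=1495/46121: DF=(1 − 1495/46121·(0.989900+0.962000+0.921600+0.888100))/(1+1495/46121) = 1701/2000 ≈ 0.850500
step 6 [3y] bond c/2=17/800: DF=(7640321/8000000 − 17/800·(0.989900+0.962000+0.921600+0.888100+0.850500))/(1+17/800) = 1049/1250 ≈ 0.839200
step 7 [3.5y] zero: DF = P = 4091/5000 ≈ 0.818200
step 8 [4y] zero: DF = P = 8117/10000 ≈ 0.811700

1 1/2 9899/10000
2 1 481/500
3 3/2 576/625
4 2 8881/10000
5 5/2 1701/2000
6 3 1049/1250
7 7/2 4091/5000
8 4 8117/10000
DF(4y) = 8117/10000 ≈ 0.811700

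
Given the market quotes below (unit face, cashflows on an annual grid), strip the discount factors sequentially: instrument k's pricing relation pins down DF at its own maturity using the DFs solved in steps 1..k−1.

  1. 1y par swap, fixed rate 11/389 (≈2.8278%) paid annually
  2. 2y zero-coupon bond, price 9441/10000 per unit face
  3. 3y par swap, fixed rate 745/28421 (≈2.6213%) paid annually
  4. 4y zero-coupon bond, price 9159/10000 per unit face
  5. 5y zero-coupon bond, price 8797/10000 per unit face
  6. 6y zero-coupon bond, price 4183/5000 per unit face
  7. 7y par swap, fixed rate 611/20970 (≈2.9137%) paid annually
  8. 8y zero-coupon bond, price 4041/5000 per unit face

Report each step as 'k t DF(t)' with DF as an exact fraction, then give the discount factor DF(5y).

step 1 [1y] swap r/1=11/389: DF=(1 − 11/389·(0))/(1+11/389) = 389/400 ≈ 0.972500
step 2 [2y] zero: DF = P = 9441/10000 ≈ 0.944100
step 3 [3y] swap r/1=745/28421: DF=(1 − 745/28421·(0.972500+0.944100))/(1+745/28421) = 1851/2000 ≈ 0.925500
step 4 [4y] zero: DF = P = 9159/10000 ≈ 0.915900
step 5 [5y] zero: DF = P = 8797/10000 ≈ 0.879700
step 6 [6y] zero: DF = P = 4183/5000 ≈ 0.836600
step 7 [7y] swap r/1=611/20970: DF=(1 − 611/20970·(0.972500+0.944100+0.925500+0.915900+0.879700+0.836600))/(1+611/20970) = 8167/10000 ≈ 0.816700
step 8 [8y] zero: DF = P = 4041/5000 ≈ 0.808200

1 1 389/400
2 2 9441/10000
3 3 1851/2000
4 4 9159/10000
5 5 8797/10000
6 6 4183/5000
7 7 8167/10000
8 8 4041/5000
DF(5y) = 8797/10000 ≈ 0.879700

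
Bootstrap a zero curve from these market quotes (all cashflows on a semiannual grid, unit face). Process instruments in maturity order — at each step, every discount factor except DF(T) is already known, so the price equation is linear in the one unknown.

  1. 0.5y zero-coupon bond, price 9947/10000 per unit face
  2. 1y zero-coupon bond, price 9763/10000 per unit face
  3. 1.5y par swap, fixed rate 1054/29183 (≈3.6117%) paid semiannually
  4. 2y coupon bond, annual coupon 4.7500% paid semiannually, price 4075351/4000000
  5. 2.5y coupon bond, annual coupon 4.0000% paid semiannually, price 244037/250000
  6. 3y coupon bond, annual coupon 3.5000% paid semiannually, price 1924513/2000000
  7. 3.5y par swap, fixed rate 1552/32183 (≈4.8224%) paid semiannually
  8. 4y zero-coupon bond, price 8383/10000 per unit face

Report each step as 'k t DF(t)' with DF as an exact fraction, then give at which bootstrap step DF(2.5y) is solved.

1 1/2 9947/10000
2 1 9763/10000
3 3/2 9473/10000
4 2 371/400
5 5/2 551/625
6 3 2161/2500
7 7/2 528/625
8 4 8383/10000
DF(2.5y) is solved at step 5

step 1 [0.5y] zero: DF = P = 9947/10000 ≈ 0.994700
step 2 [1y] zero: DF = P = 9763/10000 ≈ 0.976300
step 3 [1.5y] swap r/2=527/29183: DF=(1 − 527/29183·(0.994700+0.976300))/(1+527/29183) = 9473/10000 ≈ 0.947300
step 4 [2y] bond c/2=19/800: DF=(4075351/4000000 − 19/800·(0.994700+0.976300+0.947300))/(1+19/800) = 371/400 ≈ 0.927500
step 5 [2.5y] bond c/2=1/50: DF=(244037/250000 − 1/50·(0.994700+0.976300+0.947300+0.927500))/(1+1/50) = 551/625 ≈ 0.881600
step 6 [3y] bond c/2=7/400: DF=(1924513/2000000 − 7/400·(0.994700+0.976300+0.947300+0.927500+0.881600))/(1+7/400) = 2161/2500 ≈ 0.864400
step 7 [3.5y] swap r/2=776/32183: DF=(1 − 776/32183·(0.994700+0.976300+0.947300+0.927500+0.881600+0.864400))/(1+776/32183) = 528/625 ≈ 0.844800
step 8 [4y] zero: DF = P = 8383/10000 ≈ 0.838300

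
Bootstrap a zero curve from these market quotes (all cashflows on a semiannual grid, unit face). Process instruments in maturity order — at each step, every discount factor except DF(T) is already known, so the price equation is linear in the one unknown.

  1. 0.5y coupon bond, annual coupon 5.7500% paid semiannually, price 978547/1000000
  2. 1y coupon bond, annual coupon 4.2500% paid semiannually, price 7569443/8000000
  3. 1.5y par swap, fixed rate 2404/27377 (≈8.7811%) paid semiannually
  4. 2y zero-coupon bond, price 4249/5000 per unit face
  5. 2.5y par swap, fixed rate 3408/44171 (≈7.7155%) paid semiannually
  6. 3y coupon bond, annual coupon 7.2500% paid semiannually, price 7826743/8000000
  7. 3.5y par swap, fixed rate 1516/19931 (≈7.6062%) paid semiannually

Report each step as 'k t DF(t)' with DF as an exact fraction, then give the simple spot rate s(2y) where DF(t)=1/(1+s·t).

step 1 [0.5y] bond c/2=23/800: DF=(978547/1000000 − 23/800·(0))/(1+23/800) = 1189/1250 ≈ 0.951200
step 2 [1y] bond c/2=17/800: DF=(7569443/8000000 − 17/800·(0.951200))/(1+17/800) = 9067/10000 ≈ 0.906700
step 3 [1.5y] swap r/2=1202/27377: DF=(1 − 1202/27377·(0.951200+0.906700))/(1+1202/27377) = 4399/5000 ≈ 0.879800
step 4 [2y] zero: DF = P = 4249/5000 ≈ 0.849800
step 5 [2.5y] swap r/2=1704/44171: DF=(1 − 1704/44171·(0.951200+0.906700+0.879800+0.849800))/(1+1704/44171) = 1037/1250 ≈ 0.829600
step 6 [3y] bond c/2=29/800: DF=(7826743/8000000 − 29/800·(0.951200+0.906700+0.879800+0.849800+0.829600))/(1+29/800) = 987/1250 ≈ 0.789600
step 7 [3.5y] swap r/2=758/19931: DF=(1 − 758/19931·(0.951200+0.906700+0.879800+0.849800+0.829600+0.789600))/(1+758/19931) = 3863/5000 ≈ 0.772600

1 1/2 1189/1250
2 1 9067/10000
3 3/2 4399/5000
4 2 4249/5000
5 5/2 1037/1250
6 3 987/1250
7 7/2 3863/5000
s(2y) = (1/(4249/5000) − 1)/(2) = 751/8498 ≈ 8.8374%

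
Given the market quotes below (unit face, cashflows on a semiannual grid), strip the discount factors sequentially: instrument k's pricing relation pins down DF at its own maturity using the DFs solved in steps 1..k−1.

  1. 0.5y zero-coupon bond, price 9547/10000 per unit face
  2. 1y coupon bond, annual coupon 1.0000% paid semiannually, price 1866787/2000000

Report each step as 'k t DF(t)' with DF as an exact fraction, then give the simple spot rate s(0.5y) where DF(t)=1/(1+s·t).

step 1 [0.5y] zero: DF = P = 9547/10000 ≈ 0.954700
step 2 [1y] bond c/2=1/200: DF=(1866787/2000000 − 1/200·(0.954700))/(1+1/200) = 231/250 ≈ 0.924000

1 1/2 9547/10000
2 1 231/250
s(0.5y) = (1/(9547/10000) − 1)/(1/2) = 906/9547 ≈ 9.4899%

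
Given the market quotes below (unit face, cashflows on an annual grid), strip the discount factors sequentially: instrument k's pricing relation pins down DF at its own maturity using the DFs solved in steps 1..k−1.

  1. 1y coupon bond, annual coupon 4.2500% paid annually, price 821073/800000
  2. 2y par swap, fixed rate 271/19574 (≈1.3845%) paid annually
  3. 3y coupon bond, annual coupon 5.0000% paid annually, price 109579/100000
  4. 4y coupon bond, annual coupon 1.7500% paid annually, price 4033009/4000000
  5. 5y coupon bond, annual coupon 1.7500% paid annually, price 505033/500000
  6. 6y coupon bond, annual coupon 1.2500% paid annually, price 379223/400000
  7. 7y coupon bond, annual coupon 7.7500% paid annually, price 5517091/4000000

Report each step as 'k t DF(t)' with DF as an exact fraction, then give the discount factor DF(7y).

step 1 [1y] bond c/1=17/400: DF=(821073/800000 − 17/400·(0))/(1+17/400) = 1969/2000 ≈ 0.984500
step 2 [2y] swap r/1=271/19574: DF=(1 − 271/19574·(0.984500))/(1+271/19574) = 9729/10000 ≈ 0.972900
step 3 [3y] bond c/1=1/20: DF=(109579/100000 − 1/20·(0.984500+0.972900))/(1+1/20) = 594/625 ≈ 0.950400
step 4 [4y] bond c/1=7/400: DF=(4033009/4000000 − 7/400·(0.984500+0.972900+0.950400))/(1+7/400) = 9409/10000 ≈ 0.940900
step 5 [5y] bond c/1=7/400: DF=(505033/500000 − 7/400·(0.984500+0.972900+0.950400+0.940900))/(1+7/400) = 1853/2000 ≈ 0.926500
step 6 [6y] bond c/1=1/80: DF=(379223/400000 − 1/80·(0.984500+0.972900+0.950400+0.940900+0.926500))/(1+1/80) = 4387/5000 ≈ 0.877400
step 7 [7y] bond c/1=31/400: DF=(5517091/4000000 − 31/400·(0.984500+0.972900+0.950400+0.940900+0.926500+0.877400))/(1+31/400) = 1747/2000 ≈ 0.873500

1 1 1969/2000
2 2 9729/10000
3 3 594/625
4 4 9409/10000
5 5 1853/2000
6 6 4387/5000
7 7 1747/2000
DF(7y) = 1747/2000 ≈ 0.873500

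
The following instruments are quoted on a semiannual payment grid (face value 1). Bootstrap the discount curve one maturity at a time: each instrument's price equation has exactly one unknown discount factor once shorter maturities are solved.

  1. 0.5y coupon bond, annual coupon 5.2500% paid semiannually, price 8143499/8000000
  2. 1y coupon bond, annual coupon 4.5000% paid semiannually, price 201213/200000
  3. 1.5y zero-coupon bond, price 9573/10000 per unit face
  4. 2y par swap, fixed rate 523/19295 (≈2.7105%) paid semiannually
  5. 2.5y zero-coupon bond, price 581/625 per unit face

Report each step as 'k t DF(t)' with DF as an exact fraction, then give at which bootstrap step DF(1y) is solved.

1 1/2 9919/10000
2 1 9621/10000
3 3/2 9573/10000
4 2 9477/10000
5 5/2 581/625
DF(1y) is solved at step 2

step 1 [0.5y] bond c/2=21/800: DF=(8143499/8000000 − 21/800·(0))/(1+21/800) = 9919/10000 ≈ 0.991900
step 2 [1y] bond c/2=9/400: DF=(201213/200000 − 9/400·(0.991900))/(1+9/400) = 9621/10000 ≈ 0.962100
step 3 [1.5y] zero: DF = P = 9573/10000 ≈ 0.957300
step 4 [2y] swap r/2=523/38590: DF=(1 − 523/38590·(0.991900+0.962100+0.957300))/(1+523/38590) = 9477/10000 ≈ 0.947700
step 5 [2.5y] zero: DF = P = 581/625 ≈ 0.929600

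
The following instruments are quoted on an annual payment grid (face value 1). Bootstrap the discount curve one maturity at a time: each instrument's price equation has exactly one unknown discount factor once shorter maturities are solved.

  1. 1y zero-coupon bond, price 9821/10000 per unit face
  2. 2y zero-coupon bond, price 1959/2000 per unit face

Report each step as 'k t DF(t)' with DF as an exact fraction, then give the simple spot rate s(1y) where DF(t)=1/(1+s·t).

1 1 9821/10000
2 2 1959/2000
s(1y) = (1/(9821/10000) − 1)/(1) = 179/9821 ≈ 1.8226%

step 1 [1y] zero: DF = P = 9821/10000 ≈ 0.982100
step 2 [2y] zero: DF = P = 1959/2000 ≈ 0.979500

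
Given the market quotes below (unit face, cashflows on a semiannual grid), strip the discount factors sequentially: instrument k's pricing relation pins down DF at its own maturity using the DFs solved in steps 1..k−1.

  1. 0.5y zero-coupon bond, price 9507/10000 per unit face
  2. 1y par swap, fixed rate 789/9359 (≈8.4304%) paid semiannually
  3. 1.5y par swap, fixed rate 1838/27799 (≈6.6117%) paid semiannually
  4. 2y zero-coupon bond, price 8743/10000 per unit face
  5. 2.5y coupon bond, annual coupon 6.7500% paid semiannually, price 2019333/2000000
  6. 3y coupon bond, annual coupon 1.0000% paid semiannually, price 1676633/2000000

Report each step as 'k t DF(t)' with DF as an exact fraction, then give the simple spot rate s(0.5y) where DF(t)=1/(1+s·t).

1 1/2 9507/10000
2 1 9211/10000
3 3/2 9081/10000
4 2 8743/10000
5 5/2 4287/5000
6 3 8117/10000
s(0.5y) = (1/(9507/10000) − 1)/(1/2) = 986/9507 ≈ 10.3713%

step 1 [0.5y] zero: DF = P = 9507/10000 ≈ 0.950700
step 2 [1y] swap r/2=789/18718: DF=(1 − 789/18718·(0.950700))/(1+789/18718) = 9211/10000 ≈ 0.921100
step 3 [1.5y] swap r/2=919/27799: DF=(1 − 919/27799·(0.950700+0.921100))/(1+919/27799) = 9081/10000 ≈ 0.908100
step 4 [2y] zero: DF = P = 8743/10000 ≈ 0.874300
step 5 [2.5y] bond c/2=27/800: DF=(2019333/2000000 − 27/800·(0.950700+0.921100+0.908100+0.874300))/(1+27/800) = 4287/5000 ≈ 0.857400
step 6 [3y] bond c/2=1/200: DF=(1676633/2000000 − 1/200·(0.950700+0.921100+0.908100+0.874300+0.857400))/(1+1/200) = 8117/10000 ≈ 0.811700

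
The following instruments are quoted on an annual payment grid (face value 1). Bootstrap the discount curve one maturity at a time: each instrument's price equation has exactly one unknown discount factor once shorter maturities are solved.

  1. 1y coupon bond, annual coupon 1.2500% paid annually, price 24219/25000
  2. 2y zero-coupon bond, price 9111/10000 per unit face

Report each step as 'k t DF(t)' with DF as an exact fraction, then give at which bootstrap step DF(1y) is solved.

1 1 598/625
2 2 9111/10000
DF(1y) is solved at step 1

step 1 [1y] bond c/1=1/80: DF=(24219/25000 − 1/80·(0))/(1+1/80) = 598/625 ≈ 0.956800
step 2 [2y] zero: DF = P = 9111/10000 ≈ 0.911100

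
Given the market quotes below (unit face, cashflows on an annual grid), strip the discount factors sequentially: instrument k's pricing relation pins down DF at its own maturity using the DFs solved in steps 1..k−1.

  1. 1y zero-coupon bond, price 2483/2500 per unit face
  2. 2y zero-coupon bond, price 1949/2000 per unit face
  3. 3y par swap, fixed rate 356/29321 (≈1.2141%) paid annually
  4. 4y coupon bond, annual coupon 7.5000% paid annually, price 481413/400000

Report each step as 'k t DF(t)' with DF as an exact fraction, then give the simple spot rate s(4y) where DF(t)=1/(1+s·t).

step 1 [1y] zero: DF = P = 2483/2500 ≈ 0.993200
step 2 [2y] zero: DF = P = 1949/2000 ≈ 0.974500
step 3 [3y] swap r/1=356/29321: DF=(1 − 356/29321·(0.993200+0.974500))/(1+356/29321) = 2411/2500 ≈ 0.964400
step 4 [4y] bond c/1=3/40: DF=(481413/400000 − 3/40·(0.993200+0.974500+0.964400))/(1+3/40) = 183/200 ≈ 0.915000

1 1 2483/2500
2 2 1949/2000
3 3 2411/2500
4 4 183/200
s(4y) = (1/(183/200) − 1)/(4) = 17/732 ≈ 2.3224%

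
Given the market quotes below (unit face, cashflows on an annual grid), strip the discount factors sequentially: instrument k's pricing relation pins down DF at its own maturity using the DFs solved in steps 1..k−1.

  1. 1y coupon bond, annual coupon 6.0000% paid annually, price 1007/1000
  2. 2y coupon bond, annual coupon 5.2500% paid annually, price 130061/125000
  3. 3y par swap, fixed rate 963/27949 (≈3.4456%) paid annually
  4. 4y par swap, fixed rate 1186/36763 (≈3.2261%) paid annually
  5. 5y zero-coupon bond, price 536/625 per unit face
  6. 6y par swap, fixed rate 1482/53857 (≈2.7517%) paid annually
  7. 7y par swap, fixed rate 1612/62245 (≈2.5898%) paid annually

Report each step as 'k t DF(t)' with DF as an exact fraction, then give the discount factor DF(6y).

step 1 [1y] bond c/1=3/50: DF=(1007/1000 − 3/50·(0))/(1+3/50) = 19/20 ≈ 0.950000
step 2 [2y] bond c/1=21/400: DF=(130061/125000 − 21/400·(0.950000))/(1+21/400) = 2353/2500 ≈ 0.941200
step 3 [3y] swap r/1=963/27949: DF=(1 − 963/27949·(0.950000+0.941200))/(1+963/27949) = 9037/10000 ≈ 0.903700
step 4 [4y] swap r/1=1186/36763: DF=(1 − 1186/36763·(0.950000+0.941200+0.903700))/(1+1186/36763) = 4407/5000 ≈ 0.881400
step 5 [5y] zero: DF = P = 536/625 ≈ 0.857600
step 6 [6y] swap r/1=1482/53857: DF=(1 − 1482/53857·(0.950000+0.941200+0.903700+0.881400+0.857600))/(1+1482/53857) = 4259/5000 ≈ 0.851800
step 7 [7y] swap r/1=1612/62245: DF=(1 − 1612/62245·(0.950000+0.941200+0.903700+0.881400+0.857600+0.851800))/(1+1612/62245) = 2097/2500 ≈ 0.838800

1 1 19/20
2 2 2353/2500
3 3 9037/10000
4 4 4407/5000
5 5 536/625
6 6 4259/5000
7 7 2097/2500
DF(6y) = 4259/5000 ≈ 0.851800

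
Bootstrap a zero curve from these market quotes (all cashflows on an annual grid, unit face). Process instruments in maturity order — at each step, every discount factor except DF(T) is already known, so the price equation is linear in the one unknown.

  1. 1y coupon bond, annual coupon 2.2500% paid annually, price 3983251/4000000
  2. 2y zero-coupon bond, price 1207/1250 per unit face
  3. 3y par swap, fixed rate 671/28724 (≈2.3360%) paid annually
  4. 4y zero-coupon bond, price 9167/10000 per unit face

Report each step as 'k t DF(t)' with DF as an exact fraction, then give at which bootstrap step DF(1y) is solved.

step 1 [1y] bond c/1=9/400: DF=(3983251/4000000 − 9/400·(0))/(1+9/400) = 9739/10000 ≈ 0.973900
step 2 [2y] zero: DF = P = 1207/1250 ≈ 0.965600
step 3 [3y] swap r/1=671/28724: DF=(1 − 671/28724·(0.973900+0.965600))/(1+671/28724) = 9329/10000 ≈ 0.932900
step 4 [4y] zero: DF = P = 9167/10000 ≈ 0.916700

1 1 9739/10000
2 2 1207/1250
3 3 9329/10000
4 4 9167/10000
DF(1y) is solved at step 1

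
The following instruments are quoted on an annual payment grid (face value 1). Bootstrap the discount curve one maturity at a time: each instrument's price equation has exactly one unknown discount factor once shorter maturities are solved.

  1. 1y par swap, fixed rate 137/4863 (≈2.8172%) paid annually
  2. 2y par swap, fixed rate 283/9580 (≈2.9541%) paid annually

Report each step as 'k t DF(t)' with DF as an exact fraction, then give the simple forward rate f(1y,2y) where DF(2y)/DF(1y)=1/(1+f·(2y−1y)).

step 1 [1y] swap r/1=137/4863: DF=(1 − 137/4863·(0))/(1+137/4863) = 4863/5000 ≈ 0.972600
step 2 [2y] swap r/1=283/9580: DF=(1 − 283/9580·(0.972600))/(1+283/9580) = 4717/5000 ≈ 0.943400

1 1 4863/5000
2 2 4717/5000
f(1y,2y) = ((4863/5000)/(4717/5000) − 1)/(1) = 146/4717 ≈ 3.0952%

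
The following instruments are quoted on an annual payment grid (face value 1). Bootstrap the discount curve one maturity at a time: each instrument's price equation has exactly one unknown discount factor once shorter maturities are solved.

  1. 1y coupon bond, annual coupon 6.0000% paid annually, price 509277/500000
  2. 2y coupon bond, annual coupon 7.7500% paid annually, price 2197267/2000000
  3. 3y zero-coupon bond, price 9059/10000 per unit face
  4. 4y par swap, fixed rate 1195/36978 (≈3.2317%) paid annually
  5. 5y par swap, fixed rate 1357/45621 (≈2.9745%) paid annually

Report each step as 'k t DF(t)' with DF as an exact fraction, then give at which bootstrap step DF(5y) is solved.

1 1 9609/10000
2 2 1901/2000
3 3 9059/10000
4 4 1761/2000
5 5 8643/10000
DF(5y) is solved at step 5

step 1 [1y] bond c/1=3/50: DF=(509277/500000 − 3/50·(0))/(1+3/50) = 9609/10000 ≈ 0.960900
step 2 [2y] bond c/1=31/400: DF=(2197267/2000000 − 31/400·(0.960900))/(1+31/400) = 1901/2000 ≈ 0.950500
step 3 [3y] zero: DF = P = 9059/10000 ≈ 0.905900
step 4 [4y] swap r/1=1195/36978: DF=(1 − 1195/36978·(0.960900+0.950500+0.905900))/(1+1195/36978) = 1761/2000 ≈ 0.880500
step 5 [5y] swap r/1=1357/45621: DF=(1 − 1357/45621·(0.960900+0.950500+0.905900+0.880500))/(1+1357/45621) = 8643/10000 ≈ 0.864300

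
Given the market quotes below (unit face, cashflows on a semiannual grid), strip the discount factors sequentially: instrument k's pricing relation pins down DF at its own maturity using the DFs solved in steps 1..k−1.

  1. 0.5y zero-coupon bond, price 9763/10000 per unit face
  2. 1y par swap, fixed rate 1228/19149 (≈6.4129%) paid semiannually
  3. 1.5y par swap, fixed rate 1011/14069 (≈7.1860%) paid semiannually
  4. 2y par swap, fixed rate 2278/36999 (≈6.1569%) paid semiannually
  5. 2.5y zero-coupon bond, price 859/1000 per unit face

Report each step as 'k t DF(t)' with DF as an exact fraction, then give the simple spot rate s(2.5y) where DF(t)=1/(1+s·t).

step 1 [0.5y] zero: DF = P = 9763/10000 ≈ 0.976300
step 2 [1y] swap r/2=614/19149: DF=(1 − 614/19149·(0.976300))/(1+614/19149) = 4693/5000 ≈ 0.938600
step 3 [1.5y] swap r/2=1011/28138: DF=(1 − 1011/28138·(0.976300+0.938600))/(1+1011/28138) = 8989/10000 ≈ 0.898900
step 4 [2y] swap r/2=1139/36999: DF=(1 − 1139/36999·(0.976300+0.938600+0.898900))/(1+1139/36999) = 8861/10000 ≈ 0.886100
step 5 [2.5y] zero: DF = P = 859/1000 ≈ 0.859000

1 1/2 9763/10000
2 1 4693/5000
3 3/2 8989/10000
4 2 8861/10000
5 5/2 859/1000
s(2.5y) = (1/(859/1000) − 1)/(5/2) = 282/4295 ≈ 6.5658%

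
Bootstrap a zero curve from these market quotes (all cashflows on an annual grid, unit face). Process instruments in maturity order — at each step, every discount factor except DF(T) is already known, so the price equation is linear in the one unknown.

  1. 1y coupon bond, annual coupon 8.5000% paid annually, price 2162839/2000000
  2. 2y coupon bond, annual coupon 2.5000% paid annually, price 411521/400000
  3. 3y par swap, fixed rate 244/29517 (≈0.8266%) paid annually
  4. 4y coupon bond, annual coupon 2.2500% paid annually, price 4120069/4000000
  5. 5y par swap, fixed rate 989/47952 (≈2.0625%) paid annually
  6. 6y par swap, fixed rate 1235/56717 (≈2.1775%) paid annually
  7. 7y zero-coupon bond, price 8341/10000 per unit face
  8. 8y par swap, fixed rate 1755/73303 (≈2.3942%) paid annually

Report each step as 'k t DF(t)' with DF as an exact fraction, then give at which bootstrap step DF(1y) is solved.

1 1 9967/10000
2 2 4897/5000
3 3 2439/2500
4 4 589/625
5 5 9011/10000
6 6 1753/2000
7 7 8341/10000
8 8 1649/2000
DF(1y) is solved at step 1

step 1 [1y] bond c/1=17/200: DF=(2162839/2000000 − 17/200·(0))/(1+17/200) = 9967/10000 ≈ 0.996700
step 2 [2y] bond c/1=1/40: DF=(411521/400000 − 1/40·(0.996700))/(1+1/40) = 4897/5000 ≈ 0.979400
step 3 [3y] swap r/1=244/29517: DF=(1 − 244/29517·(0.996700+0.979400))/(1+244/29517) = 2439/2500 ≈ 0.975600
step 4 [4y] bond c/1=9/400: DF=(4120069/4000000 − 9/400·(0.996700+0.979400+0.975600))/(1+9/400) = 589/625 ≈ 0.942400
step 5 [5y] swap r/1=989/47952: DF=(1 − 989/47952·(0.996700+0.979400+0.975600+0.942400))/(1+989/47952) = 9011/10000 ≈ 0.901100
step 6 [6y] swap r/1=1235/56717: DF=(1 − 1235/56717·(0.996700+0.979400+0.975600+0.942400+0.901100))/(1+1235/56717) = 1753/2000 ≈ 0.876500
step 7 [7y] zero: DF = P = 8341/10000 ≈ 0.834100
step 8 [8y] swap r/1=1755/73303: DF=(1 − 1755/73303·(0.996700+0.979400+0.975600+0.942400+0.901100+0.876500+0.834100))/(1+1755/73303) = 1649/2000 ≈ 0.824500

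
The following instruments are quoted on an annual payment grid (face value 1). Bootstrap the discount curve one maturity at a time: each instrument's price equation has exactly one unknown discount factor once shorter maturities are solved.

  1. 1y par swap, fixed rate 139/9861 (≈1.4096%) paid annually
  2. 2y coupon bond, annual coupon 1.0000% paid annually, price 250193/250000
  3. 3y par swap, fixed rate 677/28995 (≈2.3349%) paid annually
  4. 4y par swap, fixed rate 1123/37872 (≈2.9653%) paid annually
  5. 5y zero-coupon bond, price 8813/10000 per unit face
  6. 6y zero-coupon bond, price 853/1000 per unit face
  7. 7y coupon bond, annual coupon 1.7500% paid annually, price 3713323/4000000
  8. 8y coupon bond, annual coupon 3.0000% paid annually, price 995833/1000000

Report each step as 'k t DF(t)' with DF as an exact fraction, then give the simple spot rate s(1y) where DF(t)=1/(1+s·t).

step 1 [1y] swap r/1=139/9861: DF=(1 − 139/9861·(0))/(1+139/9861) = 9861/10000 ≈ 0.986100
step 2 [2y] bond c/1=1/100: DF=(250193/250000 − 1/100·(0.986100))/(1+1/100) = 9811/10000 ≈ 0.981100
step 3 [3y] swap r/1=677/28995: DF=(1 − 677/28995·(0.986100+0.981100))/(1+677/28995) = 9323/10000 ≈ 0.932300
step 4 [4y] swap r/1=1123/37872: DF=(1 − 1123/37872·(0.986100+0.981100+0.932300))/(1+1123/37872) = 8877/10000 ≈ 0.887700
step 5 [5y] zero: DF = P = 8813/10000 ≈ 0.881300
step 6 [6y] zero: DF = P = 853/1000 ≈ 0.853000
step 7 [7y] bond c/1=7/400: DF=(3713323/4000000 − 7/400·(0.986100+0.981100+0.932300+0.887700+0.881300+0.853000))/(1+7/400) = 4087/5000 ≈ 0.817400
step 8 [8y] bond c/1=3/100: DF=(995833/1000000 − 3/100·(0.986100+0.981100+0.932300+0.887700+0.881300+0.853000+0.817400))/(1+3/100) = 3911/5000 ≈ 0.782200

1 1 9861/10000
2 2 9811/10000
3 3 9323/10000
4 4 8877/10000
5 5 8813/10000
6 6 853/1000
7 7 4087/5000
8 8 3911/5000
s(1y) = (1/(9861/10000) − 1)/(1) = 139/9861 ≈ 1.4096%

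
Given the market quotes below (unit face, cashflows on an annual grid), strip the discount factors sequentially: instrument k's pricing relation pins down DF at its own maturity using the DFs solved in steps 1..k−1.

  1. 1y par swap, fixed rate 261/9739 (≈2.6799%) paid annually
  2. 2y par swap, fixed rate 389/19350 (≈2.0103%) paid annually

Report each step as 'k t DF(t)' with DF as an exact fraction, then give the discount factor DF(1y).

1 1 9739/10000
2 2 9611/10000
DF(1y) = 9739/10000 ≈ 0.973900

step 1 [1y] swap r/1=261/9739: DF=(1 − 261/9739·(0))/(1+261/9739) = 9739/10000 ≈ 0.973900
step 2 [2y] swap r/1=389/19350: DF=(1 − 389/19350·(0.973900))/(1+389/19350) = 9611/10000 ≈ 0.961100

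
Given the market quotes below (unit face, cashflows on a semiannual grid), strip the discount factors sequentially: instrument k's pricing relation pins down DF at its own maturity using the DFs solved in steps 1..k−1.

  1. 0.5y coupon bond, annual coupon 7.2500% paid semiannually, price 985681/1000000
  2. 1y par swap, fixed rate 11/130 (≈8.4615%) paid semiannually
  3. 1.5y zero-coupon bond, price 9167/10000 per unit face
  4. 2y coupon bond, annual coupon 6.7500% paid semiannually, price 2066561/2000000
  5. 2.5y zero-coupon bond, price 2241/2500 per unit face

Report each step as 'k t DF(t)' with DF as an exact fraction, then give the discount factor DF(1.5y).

step 1 [0.5y] bond c/2=29/800: DF=(985681/1000000 − 29/800·(0))/(1+29/800) = 1189/1250 ≈ 0.951200
step 2 [1y] swap r/2=11/260: DF=(1 − 11/260·(0.951200))/(1+11/260) = 1151/1250 ≈ 0.920800
step 3 [1.5y] zero: DF = P = 9167/10000 ≈ 0.916700
step 4 [2y] bond c/2=27/800: DF=(2066561/2000000 − 27/800·(0.951200+0.920800+0.916700))/(1+27/800) = 1817/2000 ≈ 0.908500
step 5 [2.5y] zero: DF = P = 2241/2500 ≈ 0.896400

1 1/2 1189/1250
2 1 1151/1250
3 3/2 9167/10000
4 2 1817/2000
5 5/2 2241/2500
DF(1.5y) = 9167/10000 ≈ 0.916700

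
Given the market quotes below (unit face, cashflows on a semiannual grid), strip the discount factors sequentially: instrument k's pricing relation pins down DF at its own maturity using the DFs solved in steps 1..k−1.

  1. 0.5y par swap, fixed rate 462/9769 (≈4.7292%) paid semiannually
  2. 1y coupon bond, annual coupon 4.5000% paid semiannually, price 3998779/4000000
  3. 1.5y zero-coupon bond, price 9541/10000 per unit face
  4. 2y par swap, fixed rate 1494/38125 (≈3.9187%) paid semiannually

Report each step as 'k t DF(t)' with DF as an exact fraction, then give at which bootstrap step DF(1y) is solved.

1 1/2 9769/10000
2 1 4781/5000
3 3/2 9541/10000
4 2 9253/10000
DF(1y) is solved at step 2

step 1 [0.5y] swap r/2=231/9769: DF=(1 − 231/9769·(0))/(1+231/9769) = 9769/10000 ≈ 0.976900
step 2 [1y] bond c/2=9/400: DF=(3998779/4000000 − 9/400·(0.976900))/(1+9/400) = 4781/5000 ≈ 0.956200
step 3 [1.5y] zero: DF = P = 9541/10000 ≈ 0.954100
step 4 [2y] swap r/2=747/38125: DF=(1 − 747/38125·(0.976900+0.956200+0.954100))/(1+747/38125) = 9253/10000 ≈ 0.925300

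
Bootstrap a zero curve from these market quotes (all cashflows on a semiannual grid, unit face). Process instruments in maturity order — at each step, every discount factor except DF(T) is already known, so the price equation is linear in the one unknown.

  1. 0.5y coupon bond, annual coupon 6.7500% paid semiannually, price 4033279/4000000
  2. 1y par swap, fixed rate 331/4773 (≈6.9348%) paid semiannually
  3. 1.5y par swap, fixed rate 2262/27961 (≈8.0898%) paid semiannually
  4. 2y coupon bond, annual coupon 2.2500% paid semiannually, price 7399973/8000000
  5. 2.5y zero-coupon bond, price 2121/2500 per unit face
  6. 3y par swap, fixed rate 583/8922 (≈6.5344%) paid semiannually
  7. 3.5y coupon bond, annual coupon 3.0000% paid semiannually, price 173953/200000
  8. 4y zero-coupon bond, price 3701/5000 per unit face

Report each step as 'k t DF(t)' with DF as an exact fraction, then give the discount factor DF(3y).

1 1/2 4877/5000
2 1 4669/5000
3 3/2 8869/10000
4 2 2209/2500
5 5/2 2121/2500
6 3 8251/10000
7 7/2 3889/5000
8 4 3701/5000
DF(3y) = 8251/10000 ≈ 0.825100

step 1 [0.5y] bond c/2=27/800: DF=(4033279/4000000 − 27/800·(0))/(1+27/800) = 4877/5000 ≈ 0.975400
step 2 [1y] swap r/2=331/9546: DF=(1 − 331/9546·(0.975400))/(1+331/9546) = 4669/5000 ≈ 0.933800
step 3 [1.5y] swap r/2=1131/27961: DF=(1 − 1131/27961·(0.975400+0.933800))/(1+1131/27961) = 8869/10000 ≈ 0.886900
step 4 [2y] bond c/2=9/800: DF=(7399973/8000000 − 9/800·(0.975400+0.933800+0.886900))/(1+9/800) = 2209/2500 ≈ 0.883600
step 5 [2.5y] zero: DF = P = 2121/2500 ≈ 0.848400
step 6 [3y] swap r/2=583/17844: DF=(1 − 583/17844·(0.975400+0.933800+0.886900+0.883600+0.848400))/(1+583/17844) = 8251/10000 ≈ 0.825100
step 7 [3.5y] bond c/2=3/200: DF=(173953/200000 − 3/200·(0.975400+0.933800+0.886900+0.883600+0.848400+0.825100))/(1+3/200) = 3889/5000 ≈ 0.777800
step 8 [4y] zero: DF = P = 3701/5000 ≈ 0.740200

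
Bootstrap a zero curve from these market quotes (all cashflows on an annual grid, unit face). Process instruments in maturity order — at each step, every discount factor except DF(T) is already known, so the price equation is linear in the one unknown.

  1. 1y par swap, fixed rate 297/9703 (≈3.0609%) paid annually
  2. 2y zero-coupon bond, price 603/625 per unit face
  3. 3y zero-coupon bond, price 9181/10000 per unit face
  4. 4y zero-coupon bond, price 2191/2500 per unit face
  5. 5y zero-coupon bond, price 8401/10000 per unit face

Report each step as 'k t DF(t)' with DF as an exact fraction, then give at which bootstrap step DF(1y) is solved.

1 1 9703/10000
2 2 603/625
3 3 9181/10000
4 4 2191/2500
5 5 8401/10000
DF(1y) is solved at step 1

step 1 [1y] swap r/1=297/9703: DF=(1 − 297/9703·(0))/(1+297/9703) = 9703/10000 ≈ 0.970300
step 2 [2y] zero: DF = P = 603/625 ≈ 0.964800
step 3 [3y] zero: DF = P = 9181/10000 ≈ 0.918100
step 4 [4y] zero: DF = P = 2191/2500 ≈ 0.876400
step 5 [5y] zero: DF = P = 8401/10000 ≈ 0.840100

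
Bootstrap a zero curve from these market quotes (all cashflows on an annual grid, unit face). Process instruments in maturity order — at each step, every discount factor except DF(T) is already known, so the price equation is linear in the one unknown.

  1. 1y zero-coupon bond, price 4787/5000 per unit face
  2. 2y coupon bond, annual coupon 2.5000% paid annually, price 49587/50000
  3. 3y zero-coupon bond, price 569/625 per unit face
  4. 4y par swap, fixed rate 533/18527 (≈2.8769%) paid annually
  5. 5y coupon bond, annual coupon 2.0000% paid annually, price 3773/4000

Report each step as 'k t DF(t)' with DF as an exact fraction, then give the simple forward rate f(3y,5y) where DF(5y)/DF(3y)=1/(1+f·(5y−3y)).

1 1 4787/5000
2 2 4721/5000
3 3 569/625
4 4 4467/5000
5 5 8521/10000
f(3y,5y) = ((569/625)/(8521/10000) − 1)/(2) = 583/17042 ≈ 3.4210%

step 1 [1y] zero: DF = P = 4787/5000 ≈ 0.957400
step 2 [2y] bond c/1=1/40: DF=(49587/50000 − 1/40·(0.957400))/(1+1/40) = 4721/5000 ≈ 0.944200
step 3 [3y] zero: DF = P = 569/625 ≈ 0.910400
step 4 [4y] swap r/1=533/18527: DF=(1 − 533/18527·(0.957400+0.944200+0.910400))/(1+533/18527) = 4467/5000 ≈ 0.893400
step 5 [5y] bond c/1=1/50: DF=(3773/4000 − 1/50·(0.957400+0.944200+0.910400+0.893400))/(1+1/50) = 8521/10000 ≈ 0.852100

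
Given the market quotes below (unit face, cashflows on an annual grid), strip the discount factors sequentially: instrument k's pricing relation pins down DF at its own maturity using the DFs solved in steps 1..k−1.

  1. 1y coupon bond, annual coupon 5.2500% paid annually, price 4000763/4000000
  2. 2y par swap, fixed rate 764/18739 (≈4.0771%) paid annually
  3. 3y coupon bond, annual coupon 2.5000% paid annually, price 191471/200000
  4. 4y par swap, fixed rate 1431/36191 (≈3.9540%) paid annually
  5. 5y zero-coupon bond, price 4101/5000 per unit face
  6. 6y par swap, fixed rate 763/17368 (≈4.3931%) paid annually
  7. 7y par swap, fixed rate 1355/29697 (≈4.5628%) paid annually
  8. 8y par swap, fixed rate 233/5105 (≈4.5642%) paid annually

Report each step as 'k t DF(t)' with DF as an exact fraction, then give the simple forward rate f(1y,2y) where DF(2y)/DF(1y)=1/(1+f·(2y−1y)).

step 1 [1y] bond c/1=21/400: DF=(4000763/4000000 − 21/400·(0))/(1+21/400) = 9503/10000 ≈ 0.950300
step 2 [2y] swap r/1=764/18739: DF=(1 − 764/18739·(0.950300))/(1+764/18739) = 2309/2500 ≈ 0.923600
step 3 [3y] bond c/1=1/40: DF=(191471/200000 − 1/40·(0.950300+0.923600))/(1+1/40) = 8883/10000 ≈ 0.888300
step 4 [4y] swap r/1=1431/36191: DF=(1 − 1431/36191·(0.950300+0.923600+0.888300))/(1+1431/36191) = 8569/10000 ≈ 0.856900
step 5 [5y] zero: DF = P = 4101/5000 ≈ 0.820200
step 6 [6y] swap r/1=763/17368: DF=(1 − 763/17368·(0.950300+0.923600+0.888300+0.856900+0.820200))/(1+763/17368) = 7711/10000 ≈ 0.771100
step 7 [7y] swap r/1=1355/29697: DF=(1 − 1355/29697·(0.950300+0.923600+0.888300+0.856900+0.820200+0.771100))/(1+1355/29697) = 729/1000 ≈ 0.729000
step 8 [8y] swap r/1=233/5105: DF=(1 − 233/5105·(0.950300+0.923600+0.888300+0.856900+0.820200+0.771100+0.729000))/(1+233/5105) = 6971/10000 ≈ 0.697100

1 1 9503/10000
2 2 2309/2500
3 3 8883/10000
4 4 8569/10000
5 5 4101/5000
6 6 7711/10000
7 7 729/1000
8 8 6971/10000
f(1y,2y) = ((9503/10000)/(2309/2500) − 1)/(1) = 267/9236 ≈ 2.8909%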